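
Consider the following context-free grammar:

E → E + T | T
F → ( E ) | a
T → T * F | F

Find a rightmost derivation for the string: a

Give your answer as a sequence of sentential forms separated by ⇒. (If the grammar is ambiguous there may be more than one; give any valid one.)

E ⇒ T ⇒ F ⇒ a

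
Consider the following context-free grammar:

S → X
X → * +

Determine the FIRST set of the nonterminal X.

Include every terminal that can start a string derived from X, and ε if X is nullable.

We compute FIRST(X) using the standard algorithm.
FIRST(S) = {*}
FIRST(X) = {*}
Therefore, FIRST(X) = {*}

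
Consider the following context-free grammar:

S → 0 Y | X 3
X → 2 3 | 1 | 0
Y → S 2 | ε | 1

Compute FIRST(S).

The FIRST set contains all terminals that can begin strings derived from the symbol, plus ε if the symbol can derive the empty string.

We compute FIRST(S) using the standard algorithm.
FIRST(S) = {0, 1, 2}
FIRST(X) = {0, 1, 2}
FIRST(Y) = {0, 1, 2, ε}
Therefore, FIRST(S) = {0, 1, 2}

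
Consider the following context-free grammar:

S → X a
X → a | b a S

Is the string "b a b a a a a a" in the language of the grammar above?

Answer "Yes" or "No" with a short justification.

Yes - a valid derivation exists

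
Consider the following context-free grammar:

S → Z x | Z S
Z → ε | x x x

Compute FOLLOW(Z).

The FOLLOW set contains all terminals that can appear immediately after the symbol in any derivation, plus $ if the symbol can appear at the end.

We compute FOLLOW(Z) using the standard algorithm.
FOLLOW(S) starts with {$}.
FIRST(S) = {x}
FIRST(Z) = {x, ε}
FOLLOW(S) = {$}
FOLLOW(Z) = {x}
Therefore, FOLLOW(Z) = {x}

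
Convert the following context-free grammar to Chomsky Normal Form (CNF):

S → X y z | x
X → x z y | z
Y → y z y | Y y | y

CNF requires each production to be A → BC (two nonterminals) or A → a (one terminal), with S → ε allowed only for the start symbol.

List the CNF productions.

TY → y; TZ → z; S → x; TX → x; X → z; Y → y; S → X X0; X0 → TY TZ; X → TX X1; X1 → TZ TY; Y → TY X2; X2 → TZ TY; Y → Y TY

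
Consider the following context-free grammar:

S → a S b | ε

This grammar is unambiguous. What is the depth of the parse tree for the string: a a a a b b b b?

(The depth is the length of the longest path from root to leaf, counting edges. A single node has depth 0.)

5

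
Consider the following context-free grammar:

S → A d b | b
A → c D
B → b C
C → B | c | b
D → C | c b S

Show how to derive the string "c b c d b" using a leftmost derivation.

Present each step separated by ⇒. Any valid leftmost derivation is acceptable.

S ⇒ A d b ⇒ c D d b ⇒ c C d b ⇒ c B d b ⇒ c b C d b ⇒ c b c d b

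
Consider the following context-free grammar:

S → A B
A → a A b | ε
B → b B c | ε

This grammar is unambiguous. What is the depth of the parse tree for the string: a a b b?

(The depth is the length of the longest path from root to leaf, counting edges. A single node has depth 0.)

4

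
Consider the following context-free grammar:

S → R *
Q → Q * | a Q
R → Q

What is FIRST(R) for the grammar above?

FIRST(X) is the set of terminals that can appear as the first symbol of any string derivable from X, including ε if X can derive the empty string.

We compute FIRST(R) using the standard algorithm.
FIRST(Q) = {a}
FIRST(R) = {a}
FIRST(S) = {a}
Therefore, FIRST(R) = {a}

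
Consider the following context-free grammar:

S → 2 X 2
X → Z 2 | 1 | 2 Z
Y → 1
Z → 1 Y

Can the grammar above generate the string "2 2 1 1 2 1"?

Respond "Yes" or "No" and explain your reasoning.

No - no valid derivation exists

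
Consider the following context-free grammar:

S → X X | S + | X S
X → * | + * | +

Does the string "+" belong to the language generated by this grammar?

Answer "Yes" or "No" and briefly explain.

No - no valid derivation exists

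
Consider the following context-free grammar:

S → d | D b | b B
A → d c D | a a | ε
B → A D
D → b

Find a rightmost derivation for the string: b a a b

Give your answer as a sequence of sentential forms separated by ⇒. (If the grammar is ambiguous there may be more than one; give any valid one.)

S ⇒ b B ⇒ b A D ⇒ b A b ⇒ b a a b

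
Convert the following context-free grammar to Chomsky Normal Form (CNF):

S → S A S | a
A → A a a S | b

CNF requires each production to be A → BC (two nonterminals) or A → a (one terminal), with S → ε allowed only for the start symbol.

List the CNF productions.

S → a; TA → a; A → b; S → S X0; X0 → A S; A → A X1; X1 → TA X2; X2 → TA S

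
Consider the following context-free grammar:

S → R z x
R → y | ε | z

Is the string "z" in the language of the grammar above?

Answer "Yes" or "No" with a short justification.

No - no valid derivation exists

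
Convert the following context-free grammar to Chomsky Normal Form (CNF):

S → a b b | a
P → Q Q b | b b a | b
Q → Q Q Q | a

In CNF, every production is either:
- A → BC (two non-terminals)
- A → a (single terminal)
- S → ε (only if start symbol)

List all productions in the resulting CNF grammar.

TA → a; TB → b; S → a; P → b; Q → a; S → TA X0; X0 → TB TB; P → Q X1; X1 → Q TB; P → TB X2; X2 → TB TA; Q → Q X3; X3 → Q Q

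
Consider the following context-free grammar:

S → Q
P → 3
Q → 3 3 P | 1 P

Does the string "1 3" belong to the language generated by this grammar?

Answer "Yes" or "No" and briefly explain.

Yes - a valid derivation exists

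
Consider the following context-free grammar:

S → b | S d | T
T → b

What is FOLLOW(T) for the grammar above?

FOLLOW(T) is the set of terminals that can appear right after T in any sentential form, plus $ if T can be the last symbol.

We compute FOLLOW(T) using the standard algorithm.
FOLLOW(S) starts with {$}.
FIRST(S) = {b}
FIRST(T) = {b}
FOLLOW(S) = {$, d}
FOLLOW(T) = {$, d}
Therefore, FOLLOW(T) = {$, d}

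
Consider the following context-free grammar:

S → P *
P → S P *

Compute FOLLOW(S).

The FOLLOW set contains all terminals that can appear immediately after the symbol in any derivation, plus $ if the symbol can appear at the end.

We compute FOLLOW(S) using the standard algorithm.
FOLLOW(S) starts with {$}.
FIRST(P) = {}
FIRST(S) = {}
FOLLOW(P) = {*}
FOLLOW(S) = {$}
Therefore, FOLLOW(S) = {$}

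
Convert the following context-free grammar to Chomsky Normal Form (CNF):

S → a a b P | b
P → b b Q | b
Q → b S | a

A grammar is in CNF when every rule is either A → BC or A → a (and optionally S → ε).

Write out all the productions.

TA → a; TB → b; S → b; P → b; Q → a; S → TA X0; X0 → TA X1; X1 → TB P; P → TB X2; X2 → TB Q; Q → TB S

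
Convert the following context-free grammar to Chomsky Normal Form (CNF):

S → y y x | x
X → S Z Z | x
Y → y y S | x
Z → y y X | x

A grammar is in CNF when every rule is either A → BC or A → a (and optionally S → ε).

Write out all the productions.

TY → y; TX → x; S → x; X → x; Y → x; Z → x; S → TY X0; X0 → TY TX; X → S X1; X1 → Z Z; Y → TY X2; X2 → TY S; Z → TY X3; X3 → TY X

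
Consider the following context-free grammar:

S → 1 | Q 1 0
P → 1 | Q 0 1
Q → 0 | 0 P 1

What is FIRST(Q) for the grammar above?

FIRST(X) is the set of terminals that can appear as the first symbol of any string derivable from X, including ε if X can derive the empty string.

We compute FIRST(Q) using the standard algorithm.
FIRST(P) = {0, 1}
FIRST(Q) = {0}
FIRST(S) = {0, 1}
Therefore, FIRST(Q) = {0}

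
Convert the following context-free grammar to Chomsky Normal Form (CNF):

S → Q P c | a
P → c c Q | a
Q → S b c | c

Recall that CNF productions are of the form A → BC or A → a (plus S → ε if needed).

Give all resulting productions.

TC → c; S → a; P → a; TB → b; Q → c; S → Q X0; X0 → P TC; P → TC X1; X1 → TC Q; Q → S X2; X2 → TB TC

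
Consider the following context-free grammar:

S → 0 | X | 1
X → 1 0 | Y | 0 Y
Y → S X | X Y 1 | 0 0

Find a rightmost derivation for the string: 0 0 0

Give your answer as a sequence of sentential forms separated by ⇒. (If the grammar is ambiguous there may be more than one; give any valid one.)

S ⇒ X ⇒ 0 Y ⇒ 0 0 0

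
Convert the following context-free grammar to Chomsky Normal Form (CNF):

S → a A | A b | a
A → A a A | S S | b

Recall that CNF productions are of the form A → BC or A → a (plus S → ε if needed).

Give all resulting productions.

TA → a; TB → b; S → a; A → b; S → TA A; S → A TB; A → A X0; X0 → TA A; A → S S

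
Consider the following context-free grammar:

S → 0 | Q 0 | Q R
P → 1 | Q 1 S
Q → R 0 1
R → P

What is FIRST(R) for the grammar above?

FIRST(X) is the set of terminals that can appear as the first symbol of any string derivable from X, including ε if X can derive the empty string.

We compute FIRST(R) using the standard algorithm.
FIRST(P) = {1}
FIRST(Q) = {1}
FIRST(R) = {1}
FIRST(S) = {0, 1}
Therefore, FIRST(R) = {1}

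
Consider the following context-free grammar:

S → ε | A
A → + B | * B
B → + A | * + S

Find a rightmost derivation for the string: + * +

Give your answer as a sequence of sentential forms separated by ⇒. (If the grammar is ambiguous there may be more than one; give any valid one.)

S ⇒ A ⇒ + B ⇒ + * + S ⇒ + * +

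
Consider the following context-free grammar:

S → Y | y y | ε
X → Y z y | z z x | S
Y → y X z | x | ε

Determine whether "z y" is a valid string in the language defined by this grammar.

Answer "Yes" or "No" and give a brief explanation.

No - no valid derivation exists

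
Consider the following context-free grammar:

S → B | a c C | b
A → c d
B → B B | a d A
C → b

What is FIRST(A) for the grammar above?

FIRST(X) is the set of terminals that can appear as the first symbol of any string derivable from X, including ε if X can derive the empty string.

We compute FIRST(A) using the standard algorithm.
FIRST(A) = {c}
FIRST(B) = {a}
FIRST(C) = {b}
FIRST(S) = {a, b}
Therefore, FIRST(A) = {c}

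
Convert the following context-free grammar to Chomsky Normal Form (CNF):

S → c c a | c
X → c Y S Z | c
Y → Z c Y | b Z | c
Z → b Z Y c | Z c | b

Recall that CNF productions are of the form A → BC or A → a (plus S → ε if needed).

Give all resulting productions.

TC → c; TA → a; S → c; X → c; TB → b; Y → c; Z → b; S → TC X0; X0 → TC TA; X → TC X1; X1 → Y X2; X2 → S Z; Y → Z X3; X3 → TC Y; Y → TB Z; Z → TB X4; X4 → Z X5; X5 → Y TC; Z → Z TC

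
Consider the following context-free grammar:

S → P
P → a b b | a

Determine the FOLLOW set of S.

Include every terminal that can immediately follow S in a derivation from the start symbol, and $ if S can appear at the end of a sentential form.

We compute FOLLOW(S) using the standard algorithm.
FOLLOW(S) starts with {$}.
FIRST(P) = {a}
FIRST(S) = {a}
FOLLOW(P) = {$}
FOLLOW(S) = {$}
Therefore, FOLLOW(S) = {$}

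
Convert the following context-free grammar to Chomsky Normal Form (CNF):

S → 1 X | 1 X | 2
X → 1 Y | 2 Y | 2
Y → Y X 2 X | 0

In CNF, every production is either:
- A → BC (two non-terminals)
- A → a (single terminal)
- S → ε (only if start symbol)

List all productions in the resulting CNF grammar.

T1 → 1; S → 2; T2 → 2; X → 2; Y → 0; S → T1 X; S → T1 X; X → T1 Y; X → T2 Y; Y → Y X0; X0 → X X1; X1 → T2 X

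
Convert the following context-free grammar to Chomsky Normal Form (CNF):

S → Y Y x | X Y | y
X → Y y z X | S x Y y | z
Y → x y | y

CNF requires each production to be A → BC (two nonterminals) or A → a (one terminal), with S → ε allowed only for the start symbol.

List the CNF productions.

TX → x; S → y; TY → y; TZ → z; X → z; Y → y; S → Y X0; X0 → Y TX; S → X Y; X → Y X1; X1 → TY X2; X2 → TZ X; X → S X3; X3 → TX X4; X4 → Y TY; Y → TX TY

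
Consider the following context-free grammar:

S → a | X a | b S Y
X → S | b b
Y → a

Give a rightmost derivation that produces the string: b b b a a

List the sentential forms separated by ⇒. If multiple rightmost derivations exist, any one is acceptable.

S ⇒ b S Y ⇒ b S a ⇒ b X a a ⇒ b b b a a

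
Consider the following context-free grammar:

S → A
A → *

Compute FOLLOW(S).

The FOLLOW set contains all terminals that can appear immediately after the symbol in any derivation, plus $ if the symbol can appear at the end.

We compute FOLLOW(S) using the standard algorithm.
FOLLOW(S) starts with {$}.
FIRST(A) = {*}
FIRST(S) = {*}
FOLLOW(A) = {$}
FOLLOW(S) = {$}
Therefore, FOLLOW(S) = {$}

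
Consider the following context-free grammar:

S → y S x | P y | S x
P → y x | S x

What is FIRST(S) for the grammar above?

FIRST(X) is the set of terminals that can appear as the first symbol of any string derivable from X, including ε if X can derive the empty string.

We compute FIRST(S) using the standard algorithm.
FIRST(P) = {y}
FIRST(S) = {y}
Therefore, FIRST(S) = {y}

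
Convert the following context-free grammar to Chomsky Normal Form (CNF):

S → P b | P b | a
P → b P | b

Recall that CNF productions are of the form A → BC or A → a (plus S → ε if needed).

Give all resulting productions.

TB → b; S → a; P → b; S → P TB; S → P TB; P → TB P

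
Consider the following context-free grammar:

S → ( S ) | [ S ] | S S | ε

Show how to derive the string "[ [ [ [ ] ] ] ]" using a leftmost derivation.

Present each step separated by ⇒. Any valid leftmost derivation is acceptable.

S ⇒ [ S ] ⇒ [ [ S ] ] ⇒ [ [ [ S ] ] ] ⇒ [ [ [ [ S ] ] ] ] ⇒ [ [ [ [ ] ] ] ]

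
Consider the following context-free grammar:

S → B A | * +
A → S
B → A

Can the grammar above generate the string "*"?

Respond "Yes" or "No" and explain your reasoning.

No - no valid derivation exists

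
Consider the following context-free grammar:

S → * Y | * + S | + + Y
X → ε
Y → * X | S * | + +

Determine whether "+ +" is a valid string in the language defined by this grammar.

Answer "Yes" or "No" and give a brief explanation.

No - no valid derivation exists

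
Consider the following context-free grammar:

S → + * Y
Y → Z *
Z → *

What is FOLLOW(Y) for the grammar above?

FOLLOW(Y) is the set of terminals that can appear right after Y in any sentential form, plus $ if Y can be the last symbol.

We compute FOLLOW(Y) using the standard algorithm.
FOLLOW(S) starts with {$}.
FIRST(S) = {+}
FIRST(Y) = {*}
FIRST(Z) = {*}
FOLLOW(S) = {$}
FOLLOW(Y) = {$}
FOLLOW(Z) = {*}
Therefore, FOLLOW(Y) = {$}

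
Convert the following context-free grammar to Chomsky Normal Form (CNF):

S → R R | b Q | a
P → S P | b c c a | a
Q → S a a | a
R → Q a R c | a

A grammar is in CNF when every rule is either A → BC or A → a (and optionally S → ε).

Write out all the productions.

TB → b; S → a; TC → c; TA → a; P → a; Q → a; R → a; S → R R; S → TB Q; P → S P; P → TB X0; X0 → TC X1; X1 → TC TA; Q → S X2; X2 → TA TA; R → Q X3; X3 → TA X4; X4 → R TC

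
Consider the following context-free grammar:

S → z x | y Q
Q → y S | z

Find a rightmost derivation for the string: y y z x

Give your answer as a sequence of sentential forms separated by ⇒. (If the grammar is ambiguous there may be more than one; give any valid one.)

S ⇒ y Q ⇒ y y S ⇒ y y z x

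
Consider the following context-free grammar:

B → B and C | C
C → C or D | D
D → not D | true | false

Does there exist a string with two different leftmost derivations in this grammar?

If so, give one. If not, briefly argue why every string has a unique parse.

No - every string in the language has a unique leftmost derivation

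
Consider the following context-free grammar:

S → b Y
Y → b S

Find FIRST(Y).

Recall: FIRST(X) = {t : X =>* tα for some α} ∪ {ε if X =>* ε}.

We compute FIRST(Y) using the standard algorithm.
FIRST(S) = {b}
FIRST(Y) = {b}
Therefore, FIRST(Y) = {b}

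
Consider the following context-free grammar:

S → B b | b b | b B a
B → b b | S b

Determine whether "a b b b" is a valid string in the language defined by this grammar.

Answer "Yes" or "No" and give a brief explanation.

No - no valid derivation exists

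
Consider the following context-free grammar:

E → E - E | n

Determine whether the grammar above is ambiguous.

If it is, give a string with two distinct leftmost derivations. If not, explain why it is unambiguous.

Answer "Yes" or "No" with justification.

Yes - the string 'n - n - n - n - n' has two distinct leftmost derivations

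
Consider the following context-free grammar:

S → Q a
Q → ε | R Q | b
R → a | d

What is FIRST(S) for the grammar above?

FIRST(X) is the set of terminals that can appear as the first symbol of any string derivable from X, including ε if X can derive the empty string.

We compute FIRST(S) using the standard algorithm.
FIRST(Q) = {a, b, d, ε}
FIRST(R) = {a, d}
FIRST(S) = {a, b, d}
Therefore, FIRST(S) = {a, b, d}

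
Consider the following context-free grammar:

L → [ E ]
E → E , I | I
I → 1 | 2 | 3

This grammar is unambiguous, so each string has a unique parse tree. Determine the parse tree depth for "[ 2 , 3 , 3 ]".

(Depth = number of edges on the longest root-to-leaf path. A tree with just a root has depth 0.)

5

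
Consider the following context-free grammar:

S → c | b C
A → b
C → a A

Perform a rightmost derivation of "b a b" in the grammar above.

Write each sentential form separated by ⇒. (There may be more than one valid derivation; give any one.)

S ⇒ b C ⇒ b a A ⇒ b a b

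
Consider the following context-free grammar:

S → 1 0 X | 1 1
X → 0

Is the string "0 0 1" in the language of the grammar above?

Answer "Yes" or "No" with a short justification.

No - no valid derivation exists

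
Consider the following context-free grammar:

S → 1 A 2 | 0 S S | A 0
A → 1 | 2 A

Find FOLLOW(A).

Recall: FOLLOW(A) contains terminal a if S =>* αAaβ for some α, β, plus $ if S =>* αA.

We compute FOLLOW(A) using the standard algorithm.
FOLLOW(S) starts with {$}.
FIRST(A) = {1, 2}
FIRST(S) = {0, 1, 2}
FOLLOW(A) = {0, 2}
FOLLOW(S) = {$, 0, 1, 2}
Therefore, FOLLOW(A) = {0, 2}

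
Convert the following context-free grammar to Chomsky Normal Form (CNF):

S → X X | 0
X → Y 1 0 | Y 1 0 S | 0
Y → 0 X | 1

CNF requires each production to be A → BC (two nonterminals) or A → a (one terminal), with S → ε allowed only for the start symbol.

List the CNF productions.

S → 0; T1 → 1; T0 → 0; X → 0; Y → 1; S → X X; X → Y X0; X0 → T1 T0; X → Y X1; X1 → T1 X2; X2 → T0 S; Y → T0 X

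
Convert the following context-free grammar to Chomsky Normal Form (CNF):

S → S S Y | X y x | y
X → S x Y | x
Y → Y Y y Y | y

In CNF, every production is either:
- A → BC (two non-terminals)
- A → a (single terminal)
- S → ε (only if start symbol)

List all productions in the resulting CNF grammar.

TY → y; TX → x; S → y; X → x; Y → y; S → S X0; X0 → S Y; S → X X1; X1 → TY TX; X → S X2; X2 → TX Y; Y → Y X3; X3 → Y X4; X4 → TY Y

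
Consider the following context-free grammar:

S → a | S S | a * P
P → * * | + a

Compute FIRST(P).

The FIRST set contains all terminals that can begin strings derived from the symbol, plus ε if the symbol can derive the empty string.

We compute FIRST(P) using the standard algorithm.
FIRST(P) = {*, +}
FIRST(S) = {a}
Therefore, FIRST(P) = {*, +}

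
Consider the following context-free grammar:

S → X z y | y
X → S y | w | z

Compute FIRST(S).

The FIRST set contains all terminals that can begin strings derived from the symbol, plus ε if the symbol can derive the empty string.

We compute FIRST(S) using the standard algorithm.
FIRST(S) = {w, y, z}
FIRST(X) = {w, y, z}
Therefore, FIRST(S) = {w, y, z}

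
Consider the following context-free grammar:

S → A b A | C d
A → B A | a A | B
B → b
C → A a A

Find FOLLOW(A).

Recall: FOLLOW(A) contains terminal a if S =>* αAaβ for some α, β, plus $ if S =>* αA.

We compute FOLLOW(A) using the standard algorithm.
FOLLOW(S) starts with {$}.
FIRST(A) = {a, b}
FIRST(B) = {b}
FIRST(C) = {a, b}
FIRST(S) = {a, b}
FOLLOW(A) = {$, a, b, d}
FOLLOW(B) = {$, a, b, d}
FOLLOW(C) = {d}
FOLLOW(S) = {$}
Therefore, FOLLOW(A) = {$, a, b, d}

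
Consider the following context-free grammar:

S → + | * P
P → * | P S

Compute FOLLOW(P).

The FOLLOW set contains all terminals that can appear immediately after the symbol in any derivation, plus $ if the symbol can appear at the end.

We compute FOLLOW(P) using the standard algorithm.
FOLLOW(S) starts with {$}.
FIRST(P) = {*}
FIRST(S) = {*, +}
FOLLOW(P) = {$, *, +}
FOLLOW(S) = {$, *, +}
Therefore, FOLLOW(P) = {$, *, +}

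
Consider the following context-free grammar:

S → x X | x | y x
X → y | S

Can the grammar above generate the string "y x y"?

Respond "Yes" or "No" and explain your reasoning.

No - no valid derivation exists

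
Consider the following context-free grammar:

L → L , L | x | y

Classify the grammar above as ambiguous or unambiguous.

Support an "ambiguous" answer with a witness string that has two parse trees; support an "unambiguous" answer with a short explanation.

Ambiguous - the string 'x , y , y , y , x , y' has two distinct parse trees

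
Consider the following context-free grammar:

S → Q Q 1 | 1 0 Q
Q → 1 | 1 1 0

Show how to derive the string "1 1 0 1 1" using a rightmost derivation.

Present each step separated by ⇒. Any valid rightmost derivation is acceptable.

S ⇒ Q Q 1 ⇒ Q 1 1 ⇒ 1 1 0 1 1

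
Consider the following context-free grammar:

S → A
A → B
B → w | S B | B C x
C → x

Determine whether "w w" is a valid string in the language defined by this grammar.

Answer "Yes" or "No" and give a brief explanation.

Yes - a valid derivation exists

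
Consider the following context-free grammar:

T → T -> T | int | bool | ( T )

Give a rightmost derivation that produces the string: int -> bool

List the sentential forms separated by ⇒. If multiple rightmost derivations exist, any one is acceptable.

T ⇒ T -> T ⇒ T -> bool ⇒ int -> bool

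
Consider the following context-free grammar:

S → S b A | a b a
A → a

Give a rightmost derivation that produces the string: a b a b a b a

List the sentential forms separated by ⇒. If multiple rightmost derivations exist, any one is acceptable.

S ⇒ S b A ⇒ S b a ⇒ S b A b a ⇒ S b a b a ⇒ a b a b a b a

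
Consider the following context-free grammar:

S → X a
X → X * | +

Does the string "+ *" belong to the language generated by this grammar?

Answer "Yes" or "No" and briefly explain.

No - no valid derivation exists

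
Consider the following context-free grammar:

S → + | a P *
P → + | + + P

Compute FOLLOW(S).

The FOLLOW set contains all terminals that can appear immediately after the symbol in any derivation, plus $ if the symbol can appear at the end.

We compute FOLLOW(S) using the standard algorithm.
FOLLOW(S) starts with {$}.
FIRST(P) = {+}
FIRST(S) = {+, a}
FOLLOW(P) = {*}
FOLLOW(S) = {$}
Therefore, FOLLOW(S) = {$}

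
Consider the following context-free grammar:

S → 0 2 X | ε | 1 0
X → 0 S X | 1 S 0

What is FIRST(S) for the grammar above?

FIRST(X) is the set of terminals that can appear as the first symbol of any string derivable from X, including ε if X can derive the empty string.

We compute FIRST(S) using the standard algorithm.
FIRST(S) = {0, 1, ε}
FIRST(X) = {0, 1}
Therefore, FIRST(S) = {0, 1, ε}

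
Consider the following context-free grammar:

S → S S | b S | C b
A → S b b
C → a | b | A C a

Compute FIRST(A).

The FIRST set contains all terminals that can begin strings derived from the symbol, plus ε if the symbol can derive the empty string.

We compute FIRST(A) using the standard algorithm.
FIRST(A) = {a, b}
FIRST(C) = {a, b}
FIRST(S) = {a, b}
Therefore, FIRST(A) = {a, b}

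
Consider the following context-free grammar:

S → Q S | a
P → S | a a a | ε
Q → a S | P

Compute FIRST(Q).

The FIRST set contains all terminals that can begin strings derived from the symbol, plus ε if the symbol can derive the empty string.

We compute FIRST(Q) using the standard algorithm.
FIRST(P) = {a, ε}
FIRST(Q) = {a, ε}
FIRST(S) = {a}
Therefore, FIRST(Q) = {a, ε}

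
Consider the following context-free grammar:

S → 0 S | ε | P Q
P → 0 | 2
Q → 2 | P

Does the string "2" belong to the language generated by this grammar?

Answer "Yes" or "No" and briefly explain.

No - no valid derivation exists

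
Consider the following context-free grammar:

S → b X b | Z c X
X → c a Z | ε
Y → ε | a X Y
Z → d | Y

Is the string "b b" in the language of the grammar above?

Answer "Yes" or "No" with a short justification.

Yes - a valid derivation exists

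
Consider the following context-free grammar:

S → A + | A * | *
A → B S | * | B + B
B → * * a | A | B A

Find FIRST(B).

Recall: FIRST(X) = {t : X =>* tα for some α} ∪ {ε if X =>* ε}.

We compute FIRST(B) using the standard algorithm.
FIRST(A) = {*}
FIRST(B) = {*}
FIRST(S) = {*}
Therefore, FIRST(B) = {*}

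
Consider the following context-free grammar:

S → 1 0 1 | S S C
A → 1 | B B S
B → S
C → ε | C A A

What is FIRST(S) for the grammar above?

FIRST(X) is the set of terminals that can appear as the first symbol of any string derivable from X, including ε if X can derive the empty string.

We compute FIRST(S) using the standard algorithm.
FIRST(A) = {1}
FIRST(B) = {1}
FIRST(C) = {1, ε}
FIRST(S) = {1}
Therefore, FIRST(S) = {1}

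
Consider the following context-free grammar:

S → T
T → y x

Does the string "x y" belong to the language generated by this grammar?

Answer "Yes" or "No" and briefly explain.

No - no valid derivation exists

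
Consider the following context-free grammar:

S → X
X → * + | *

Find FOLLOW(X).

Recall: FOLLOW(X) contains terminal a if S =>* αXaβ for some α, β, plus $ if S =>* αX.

We compute FOLLOW(X) using the standard algorithm.
FOLLOW(S) starts with {$}.
FIRST(S) = {*}
FIRST(X) = {*}
FOLLOW(S) = {$}
FOLLOW(X) = {$}
Therefore, FOLLOW(X) = {$}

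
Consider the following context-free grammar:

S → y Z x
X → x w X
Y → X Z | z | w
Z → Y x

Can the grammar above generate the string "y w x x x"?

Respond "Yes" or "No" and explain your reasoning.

No - no valid derivation exists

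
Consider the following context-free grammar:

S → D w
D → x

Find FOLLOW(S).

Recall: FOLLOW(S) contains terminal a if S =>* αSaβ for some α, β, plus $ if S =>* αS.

We compute FOLLOW(S) using the standard algorithm.
FOLLOW(S) starts with {$}.
FIRST(D) = {x}
FIRST(S) = {x}
FOLLOW(D) = {w}
FOLLOW(S) = {$}
Therefore, FOLLOW(S) = {$}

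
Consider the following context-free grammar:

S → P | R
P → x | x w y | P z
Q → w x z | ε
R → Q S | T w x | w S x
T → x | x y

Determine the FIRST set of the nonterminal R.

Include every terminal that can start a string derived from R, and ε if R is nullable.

We compute FIRST(R) using the standard algorithm.
FIRST(P) = {x}
FIRST(Q) = {w, ε}
FIRST(R) = {w, x}
FIRST(S) = {w, x}
FIRST(T) = {x}
Therefore, FIRST(R) = {w, x}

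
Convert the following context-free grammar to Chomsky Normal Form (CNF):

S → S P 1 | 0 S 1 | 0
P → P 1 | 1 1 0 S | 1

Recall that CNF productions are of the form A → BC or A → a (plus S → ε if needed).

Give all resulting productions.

T1 → 1; T0 → 0; S → 0; P → 1; S → S X0; X0 → P T1; S → T0 X1; X1 → S T1; P → P T1; P → T1 X2; X2 → T1 X3; X3 → T0 S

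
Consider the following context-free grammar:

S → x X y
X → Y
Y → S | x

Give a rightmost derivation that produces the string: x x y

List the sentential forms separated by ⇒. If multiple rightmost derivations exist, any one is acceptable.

S ⇒ x X y ⇒ x Y y ⇒ x x y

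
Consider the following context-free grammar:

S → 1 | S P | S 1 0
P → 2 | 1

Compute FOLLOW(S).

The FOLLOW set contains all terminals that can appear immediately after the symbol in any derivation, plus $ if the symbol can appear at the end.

We compute FOLLOW(S) using the standard algorithm.
FOLLOW(S) starts with {$}.
FIRST(P) = {1, 2}
FIRST(S) = {1}
FOLLOW(P) = {$, 1, 2}
FOLLOW(S) = {$, 1, 2}
Therefore, FOLLOW(S) = {$, 1, 2}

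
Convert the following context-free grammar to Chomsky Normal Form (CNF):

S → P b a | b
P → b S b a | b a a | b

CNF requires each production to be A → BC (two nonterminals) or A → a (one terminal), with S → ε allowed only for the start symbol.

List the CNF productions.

TB → b; TA → a; S → b; P → b; S → P X0; X0 → TB TA; P → TB X1; X1 → S X2; X2 → TB TA; P → TB X3; X3 → TA TA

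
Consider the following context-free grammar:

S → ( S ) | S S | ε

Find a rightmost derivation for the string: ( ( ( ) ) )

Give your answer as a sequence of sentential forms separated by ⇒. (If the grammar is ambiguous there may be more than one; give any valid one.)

S ⇒ ( S ) ⇒ ( ( S ) ) ⇒ ( ( ( S ) ) ) ⇒ ( ( ( ) ) )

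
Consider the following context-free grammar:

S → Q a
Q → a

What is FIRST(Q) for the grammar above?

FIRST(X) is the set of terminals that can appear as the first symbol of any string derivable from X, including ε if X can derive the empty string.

We compute FIRST(Q) using the standard algorithm.
FIRST(Q) = {a}
FIRST(S) = {a}
Therefore, FIRST(Q) = {a}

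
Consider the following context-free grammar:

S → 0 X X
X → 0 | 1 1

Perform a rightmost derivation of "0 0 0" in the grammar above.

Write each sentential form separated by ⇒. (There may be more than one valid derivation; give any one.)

S ⇒ 0 X X ⇒ 0 X 0 ⇒ 0 0 0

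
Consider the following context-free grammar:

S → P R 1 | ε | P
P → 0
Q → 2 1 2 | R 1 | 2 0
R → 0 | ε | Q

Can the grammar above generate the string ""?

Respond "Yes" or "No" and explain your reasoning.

Yes - a valid derivation exists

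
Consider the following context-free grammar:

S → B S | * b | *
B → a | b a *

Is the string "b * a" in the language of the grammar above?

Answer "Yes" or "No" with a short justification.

No - no valid derivation exists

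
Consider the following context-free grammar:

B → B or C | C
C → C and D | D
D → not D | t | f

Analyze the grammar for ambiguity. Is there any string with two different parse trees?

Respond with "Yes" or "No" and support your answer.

No - the grammar is unambiguous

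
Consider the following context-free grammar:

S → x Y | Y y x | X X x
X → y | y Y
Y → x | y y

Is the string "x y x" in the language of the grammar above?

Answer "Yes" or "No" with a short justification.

Yes - a valid derivation exists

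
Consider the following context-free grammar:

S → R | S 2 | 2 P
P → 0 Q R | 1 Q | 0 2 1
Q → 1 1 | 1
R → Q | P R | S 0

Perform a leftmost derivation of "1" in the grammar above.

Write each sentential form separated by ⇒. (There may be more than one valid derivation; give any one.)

S ⇒ R ⇒ Q ⇒ 1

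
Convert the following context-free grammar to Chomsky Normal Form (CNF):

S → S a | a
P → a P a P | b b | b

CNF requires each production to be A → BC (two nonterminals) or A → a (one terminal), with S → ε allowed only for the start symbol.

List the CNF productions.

TA → a; S → a; TB → b; P → b; S → S TA; P → TA X0; X0 → P X1; X1 → TA P; P → TB TB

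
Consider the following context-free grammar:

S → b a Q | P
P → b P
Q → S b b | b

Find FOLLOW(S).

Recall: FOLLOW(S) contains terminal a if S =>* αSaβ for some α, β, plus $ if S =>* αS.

We compute FOLLOW(S) using the standard algorithm.
FOLLOW(S) starts with {$}.
FIRST(P) = {b}
FIRST(Q) = {b}
FIRST(S) = {b}
FOLLOW(P) = {$, b}
FOLLOW(Q) = {$, b}
FOLLOW(S) = {$, b}
Therefore, FOLLOW(S) = {$, b}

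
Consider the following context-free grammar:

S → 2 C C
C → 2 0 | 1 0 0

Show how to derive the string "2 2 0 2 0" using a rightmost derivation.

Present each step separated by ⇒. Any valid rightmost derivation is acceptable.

S ⇒ 2 C C ⇒ 2 C 2 0 ⇒ 2 2 0 2 0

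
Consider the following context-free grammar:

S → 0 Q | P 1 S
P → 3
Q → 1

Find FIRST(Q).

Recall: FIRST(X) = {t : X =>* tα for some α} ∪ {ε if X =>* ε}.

We compute FIRST(Q) using the standard algorithm.
FIRST(P) = {3}
FIRST(Q) = {1}
FIRST(S) = {0, 3}
Therefore, FIRST(Q) = {1}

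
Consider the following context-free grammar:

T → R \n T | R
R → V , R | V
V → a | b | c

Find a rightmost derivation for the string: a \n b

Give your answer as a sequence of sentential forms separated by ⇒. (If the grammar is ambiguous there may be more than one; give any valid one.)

T ⇒ R \n T ⇒ R \n R ⇒ R \n V ⇒ R \n b ⇒ V \n b ⇒ a \n b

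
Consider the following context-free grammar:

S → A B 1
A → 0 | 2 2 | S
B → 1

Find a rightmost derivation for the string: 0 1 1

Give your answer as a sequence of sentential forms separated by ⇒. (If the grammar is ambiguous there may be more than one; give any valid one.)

S ⇒ A B 1 ⇒ A 1 1 ⇒ 0 1 1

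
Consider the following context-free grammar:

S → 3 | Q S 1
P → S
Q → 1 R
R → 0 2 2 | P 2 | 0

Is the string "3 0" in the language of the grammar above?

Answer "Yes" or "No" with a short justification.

No - no valid derivation exists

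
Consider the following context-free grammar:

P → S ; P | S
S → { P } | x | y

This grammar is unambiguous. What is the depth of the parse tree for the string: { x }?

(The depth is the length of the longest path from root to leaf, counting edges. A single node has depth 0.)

4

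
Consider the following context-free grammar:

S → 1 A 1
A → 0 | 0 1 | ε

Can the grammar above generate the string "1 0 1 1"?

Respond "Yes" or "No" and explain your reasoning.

Yes - a valid derivation exists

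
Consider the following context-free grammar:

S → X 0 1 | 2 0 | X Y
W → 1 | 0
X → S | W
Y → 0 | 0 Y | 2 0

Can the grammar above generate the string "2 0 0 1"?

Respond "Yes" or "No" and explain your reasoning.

Yes - a valid derivation exists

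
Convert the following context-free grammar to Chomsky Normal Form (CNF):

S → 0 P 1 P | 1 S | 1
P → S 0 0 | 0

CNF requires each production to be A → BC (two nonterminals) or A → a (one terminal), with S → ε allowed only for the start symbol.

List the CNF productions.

T0 → 0; T1 → 1; S → 1; P → 0; S → T0 X0; X0 → P X1; X1 → T1 P; S → T1 S; P → S X2; X2 → T0 T0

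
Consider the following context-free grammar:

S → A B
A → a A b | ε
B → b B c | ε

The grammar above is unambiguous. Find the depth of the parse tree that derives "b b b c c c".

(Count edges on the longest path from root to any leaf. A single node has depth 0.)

5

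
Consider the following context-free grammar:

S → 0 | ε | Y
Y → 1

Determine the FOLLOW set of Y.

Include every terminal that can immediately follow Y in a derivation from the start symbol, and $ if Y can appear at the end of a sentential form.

We compute FOLLOW(Y) using the standard algorithm.
FOLLOW(S) starts with {$}.
FIRST(S) = {0, 1, ε}
FIRST(Y) = {1}
FOLLOW(S) = {$}
FOLLOW(Y) = {$}
Therefore, FOLLOW(Y) = {$}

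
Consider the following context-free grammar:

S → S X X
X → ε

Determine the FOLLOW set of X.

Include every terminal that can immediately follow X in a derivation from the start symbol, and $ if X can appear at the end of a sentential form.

We compute FOLLOW(X) using the standard algorithm.
FOLLOW(S) starts with {$}.
FIRST(S) = {}
FIRST(X) = {ε}
FOLLOW(S) = {$}
FOLLOW(X) = {$}
Therefore, FOLLOW(X) = {$}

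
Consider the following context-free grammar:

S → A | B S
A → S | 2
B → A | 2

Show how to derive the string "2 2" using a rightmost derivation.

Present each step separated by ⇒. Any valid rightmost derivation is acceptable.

S ⇒ B S ⇒ B A ⇒ B 2 ⇒ 2 2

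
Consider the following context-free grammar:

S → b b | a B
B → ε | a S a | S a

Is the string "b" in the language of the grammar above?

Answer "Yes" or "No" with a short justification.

No - no valid derivation exists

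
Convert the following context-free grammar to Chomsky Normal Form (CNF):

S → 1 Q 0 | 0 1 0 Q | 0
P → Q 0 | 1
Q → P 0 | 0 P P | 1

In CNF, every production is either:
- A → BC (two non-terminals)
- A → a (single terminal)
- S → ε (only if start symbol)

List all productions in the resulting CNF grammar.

T1 → 1; T0 → 0; S → 0; P → 1; Q → 1; S → T1 X0; X0 → Q T0; S → T0 X1; X1 → T1 X2; X2 → T0 Q; P → Q T0; Q → P T0; Q → T0 X3; X3 → P P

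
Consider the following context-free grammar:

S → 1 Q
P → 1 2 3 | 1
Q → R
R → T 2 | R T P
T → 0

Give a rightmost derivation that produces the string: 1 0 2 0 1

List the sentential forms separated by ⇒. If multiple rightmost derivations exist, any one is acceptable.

S ⇒ 1 Q ⇒ 1 R ⇒ 1 R T P ⇒ 1 R T 1 ⇒ 1 R 0 1 ⇒ 1 T 2 0 1 ⇒ 1 0 2 0 1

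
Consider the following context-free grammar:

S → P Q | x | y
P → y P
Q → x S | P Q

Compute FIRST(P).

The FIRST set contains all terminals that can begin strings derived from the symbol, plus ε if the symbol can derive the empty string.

We compute FIRST(P) using the standard algorithm.
FIRST(P) = {y}
FIRST(Q) = {x, y}
FIRST(S) = {x, y}
Therefore, FIRST(P) = {y}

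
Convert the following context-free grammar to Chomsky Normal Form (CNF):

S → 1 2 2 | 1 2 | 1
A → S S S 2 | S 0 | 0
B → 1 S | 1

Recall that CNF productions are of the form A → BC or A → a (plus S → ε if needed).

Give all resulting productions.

T1 → 1; T2 → 2; S → 1; T0 → 0; A → 0; B → 1; S → T1 X0; X0 → T2 T2; S → T1 T2; A → S X1; X1 → S X2; X2 → S T2; A → S T0; B → T1 S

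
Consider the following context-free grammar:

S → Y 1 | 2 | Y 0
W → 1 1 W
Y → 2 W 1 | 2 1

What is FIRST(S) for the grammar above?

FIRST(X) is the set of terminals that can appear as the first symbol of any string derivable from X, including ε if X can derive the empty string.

We compute FIRST(S) using the standard algorithm.
FIRST(S) = {2}
FIRST(W) = {1}
FIRST(Y) = {2}
Therefore, FIRST(S) = {2}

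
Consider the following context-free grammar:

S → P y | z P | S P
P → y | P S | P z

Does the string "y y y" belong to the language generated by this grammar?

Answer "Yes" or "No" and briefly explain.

Yes - a valid derivation exists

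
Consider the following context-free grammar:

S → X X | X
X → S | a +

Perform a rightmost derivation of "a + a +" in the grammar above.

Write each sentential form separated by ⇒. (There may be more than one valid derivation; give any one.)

S ⇒ X X ⇒ X a + ⇒ a + a +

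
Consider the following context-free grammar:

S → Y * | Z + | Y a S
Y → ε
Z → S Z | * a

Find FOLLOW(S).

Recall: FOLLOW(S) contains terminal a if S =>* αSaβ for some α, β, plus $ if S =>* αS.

We compute FOLLOW(S) using the standard algorithm.
FOLLOW(S) starts with {$}.
FIRST(S) = {*, a}
FIRST(Y) = {ε}
FIRST(Z) = {*, a}
FOLLOW(S) = {$, *, a}
FOLLOW(Y) = {*, a}
FOLLOW(Z) = {+}
Therefore, FOLLOW(S) = {$, *, a}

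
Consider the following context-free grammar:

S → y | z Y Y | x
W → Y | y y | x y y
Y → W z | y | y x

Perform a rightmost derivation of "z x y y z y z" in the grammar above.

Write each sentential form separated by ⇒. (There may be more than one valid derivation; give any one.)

S ⇒ z Y Y ⇒ z Y W z ⇒ z Y Y z ⇒ z Y y z ⇒ z W z y z ⇒ z x y y z y z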